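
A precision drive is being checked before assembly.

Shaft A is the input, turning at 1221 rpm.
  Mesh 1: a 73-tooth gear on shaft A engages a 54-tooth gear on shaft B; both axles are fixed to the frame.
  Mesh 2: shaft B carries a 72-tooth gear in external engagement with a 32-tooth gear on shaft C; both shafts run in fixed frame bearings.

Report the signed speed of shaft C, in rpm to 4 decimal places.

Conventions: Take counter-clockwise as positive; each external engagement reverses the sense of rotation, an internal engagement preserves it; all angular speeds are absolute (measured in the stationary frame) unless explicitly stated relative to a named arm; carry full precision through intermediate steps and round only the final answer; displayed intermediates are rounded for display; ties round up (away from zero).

topology: fixed-axis compound train — 2 meshes, A→C
mesh 1 [73T→54T]: ω = 1221.0000×73/54 = 1650.6111 rpm, sense flips to −
mesh 2 [72T→32T]: ω = 1650.6111×72/32 = 3713.8750 rpm, sense flips to +
signed output speed = +3713.8750 rpm

+3713.8750 rpm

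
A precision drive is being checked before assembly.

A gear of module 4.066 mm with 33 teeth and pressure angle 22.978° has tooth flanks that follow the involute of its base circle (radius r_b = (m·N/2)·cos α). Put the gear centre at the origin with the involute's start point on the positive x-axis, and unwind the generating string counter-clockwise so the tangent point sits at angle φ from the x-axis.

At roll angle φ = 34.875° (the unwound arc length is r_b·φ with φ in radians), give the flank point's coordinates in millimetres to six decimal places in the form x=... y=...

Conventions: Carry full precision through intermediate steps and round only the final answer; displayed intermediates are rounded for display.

x=72.169606 y=4.473270

class = single-mesh tooth geometry [base-circle involute, m = 4.066, 33T]
pitch radius r_p = m·N/2 = 4.066·33/2 = 67.089000
base radius r_b = r_p·cos α = 67.089000·cos 22.978° = 61.765811
roll angle φ = 34.875° = 0.60868358 rad
x = r_b·(cos φ + φ·sin φ) = 72.169606
y = r_b·(sin φ − φ·cos φ) = 4.473270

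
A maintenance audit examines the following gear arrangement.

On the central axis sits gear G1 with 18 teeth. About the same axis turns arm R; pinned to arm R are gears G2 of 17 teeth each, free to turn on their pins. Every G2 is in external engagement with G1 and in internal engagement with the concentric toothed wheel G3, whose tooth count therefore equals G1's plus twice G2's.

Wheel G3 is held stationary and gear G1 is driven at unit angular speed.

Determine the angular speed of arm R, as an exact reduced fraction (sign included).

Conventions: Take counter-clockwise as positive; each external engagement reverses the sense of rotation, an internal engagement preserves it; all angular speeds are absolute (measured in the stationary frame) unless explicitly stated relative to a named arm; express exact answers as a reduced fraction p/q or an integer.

9/35

recognized (axles ride arm R): planetary set, 18/17/52 teeth
ring teeth: 18 + 2·17 = 52
18(ω_sun−ω_arm) = −52(ω_ring−ω_arm),  ω_ring = 0, ω_sun = 1
18(1−ω_arm) = −52(0−ω_arm)  ⇒  70·ω_arm = 18  ⇒  ω_arm = 9/35
exact speed ratio = 9/35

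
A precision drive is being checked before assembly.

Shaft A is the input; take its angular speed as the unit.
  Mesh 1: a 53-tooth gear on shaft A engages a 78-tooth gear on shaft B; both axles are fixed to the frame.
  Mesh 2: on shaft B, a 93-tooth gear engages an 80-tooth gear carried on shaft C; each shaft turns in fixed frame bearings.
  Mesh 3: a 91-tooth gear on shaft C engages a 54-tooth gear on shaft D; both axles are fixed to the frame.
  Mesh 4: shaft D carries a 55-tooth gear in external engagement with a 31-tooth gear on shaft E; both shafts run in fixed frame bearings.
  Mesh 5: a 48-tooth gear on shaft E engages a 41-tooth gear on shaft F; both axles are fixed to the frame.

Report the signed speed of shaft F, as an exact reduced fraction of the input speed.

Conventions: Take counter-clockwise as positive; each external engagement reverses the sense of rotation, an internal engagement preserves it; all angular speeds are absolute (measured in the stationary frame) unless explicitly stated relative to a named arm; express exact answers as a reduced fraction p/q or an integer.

5-mesh fixed-axis compound train (all bearings frame-fixed)
mesh 1 [53T→78T]: |ω|/ω_in = 1×53/78 = 53/78, sense flips to −
mesh 2 [93T→80T]: |ω|/ω_in = (53/78)×93/80 = 1643/2080, sense flips to +
mesh 3 [91T→54T]: |ω|/ω_in = (1643/2080)×91/54 = 11501/8640, sense flips to −
mesh 4 [55T→31T]: |ω|/ω_in = (11501/8640)×55/31 = 4081/1728, sense flips to +
mesh 5 [48T→41T]: |ω|/ω_in = (4081/1728)×48/41 = 4081/1476, sense flips to −
signed output speed (× input speed) = -4081/1476

-4081/1476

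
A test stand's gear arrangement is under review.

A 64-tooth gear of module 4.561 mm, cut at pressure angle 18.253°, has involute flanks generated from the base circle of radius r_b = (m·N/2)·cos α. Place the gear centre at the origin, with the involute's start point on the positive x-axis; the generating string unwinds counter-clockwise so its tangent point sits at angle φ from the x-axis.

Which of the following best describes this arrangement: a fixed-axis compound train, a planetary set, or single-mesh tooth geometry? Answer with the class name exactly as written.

single-mesh tooth geometry

recognized (one wheel, involute flank): single-mesh tooth geometry, m = 4.561, N = 64
classification: single-mesh tooth geometry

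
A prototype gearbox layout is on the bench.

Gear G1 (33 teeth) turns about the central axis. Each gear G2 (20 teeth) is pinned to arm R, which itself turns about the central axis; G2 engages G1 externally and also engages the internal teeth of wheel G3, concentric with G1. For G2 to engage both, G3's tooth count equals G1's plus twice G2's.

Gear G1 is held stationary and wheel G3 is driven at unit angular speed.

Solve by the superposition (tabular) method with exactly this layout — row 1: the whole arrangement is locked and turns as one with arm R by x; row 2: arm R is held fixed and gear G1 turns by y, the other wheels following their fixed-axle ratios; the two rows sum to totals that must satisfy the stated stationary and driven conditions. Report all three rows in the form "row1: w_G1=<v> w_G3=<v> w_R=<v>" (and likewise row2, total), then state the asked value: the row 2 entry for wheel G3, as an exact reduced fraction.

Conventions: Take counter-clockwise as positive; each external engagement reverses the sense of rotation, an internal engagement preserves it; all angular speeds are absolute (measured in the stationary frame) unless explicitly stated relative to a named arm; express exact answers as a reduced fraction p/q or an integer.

planetary set (33T centre, 20T on arm, 73T internal) — Willis relation
row 1: whole set turns with the arm by x
row 2: sun turns y, ring = −(33/73)·y, arm 0
boundary: total ω_sun = x + y = 0 and total ω_ring = x − (33/73)·y = 1  ⇒  y = -73/106, x = 73/106
row 2 ring = −(33/73)·(-73/106) = 33/106
totals (row 1 + row 2): sun 73/106 + (-73/106) = 0, ring 73/106 + 33/106 = 1, arm 73/106 + 0 = 73/106
asked cell (row2, ring) = 33/106

row1: w_G1=73/106 w_G3=73/106 w_R=73/106
row2: w_G1=-73/106 w_G3=33/106 w_R=0
total: w_G1=0 w_G3=1 w_R=73/106
asked value: 33/106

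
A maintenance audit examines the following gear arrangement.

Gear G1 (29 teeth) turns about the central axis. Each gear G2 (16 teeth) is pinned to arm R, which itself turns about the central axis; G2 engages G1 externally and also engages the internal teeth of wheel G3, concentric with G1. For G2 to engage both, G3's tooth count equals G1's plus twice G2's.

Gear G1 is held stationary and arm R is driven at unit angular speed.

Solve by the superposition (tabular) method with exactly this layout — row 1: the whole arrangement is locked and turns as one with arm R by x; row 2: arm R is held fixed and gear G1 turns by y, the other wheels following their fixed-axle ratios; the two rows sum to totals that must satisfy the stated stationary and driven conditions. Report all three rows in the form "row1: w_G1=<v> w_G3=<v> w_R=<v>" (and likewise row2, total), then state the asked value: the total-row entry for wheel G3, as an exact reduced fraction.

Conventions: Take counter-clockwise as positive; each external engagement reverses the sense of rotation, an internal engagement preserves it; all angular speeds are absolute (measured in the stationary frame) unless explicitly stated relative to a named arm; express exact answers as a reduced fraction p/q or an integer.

row1: w_G1=1 w_G3=1 w_R=1
row2: w_G1=-1 w_G3=29/61 w_R=0
total: w_G1=0 w_G3=90/61 w_R=1
asked value: 90/61

topology: planetary set — G1 29T / G2 16T / G3 61T, arm = carrier (Willis)
superposition row 1 [locked train]: every member turns x
row 2 — arm fixed, fixed-axis ratios: sun y, ring −(29/61)·y, arm 0
boundary: total ω_sun = x + y = 0 and total ω_arm = x = 1  ⇒  y = -1, x = 1
row 2 ring = −(29/61)·(-1) = 29/61
totals (row 1 + row 2): sun 1 + (-1) = 0, ring 1 + 29/61 = 90/61, arm 1 + 0 = 1
asked cell (total, ring) = 90/61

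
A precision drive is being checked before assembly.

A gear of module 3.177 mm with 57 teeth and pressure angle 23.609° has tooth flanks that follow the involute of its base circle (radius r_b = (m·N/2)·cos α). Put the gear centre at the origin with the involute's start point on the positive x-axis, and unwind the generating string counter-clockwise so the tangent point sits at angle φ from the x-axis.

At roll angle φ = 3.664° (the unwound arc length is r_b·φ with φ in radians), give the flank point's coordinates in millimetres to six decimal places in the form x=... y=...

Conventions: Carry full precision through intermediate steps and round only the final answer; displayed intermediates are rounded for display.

class = single-mesh tooth geometry [base-circle involute, m = 3.177, 57T]
pitch radius r_p = m·N/2 = 3.177·57/2 = 90.544500
base radius r_b = r_p·cos α = 90.544500·cos 23.609° = 82.965910
roll angle φ = 3.664° = 0.06394886 rad
x = r_b·(cos φ + φ·sin φ) = 83.135379
y = r_b·(sin φ − φ·cos φ) = 0.007229

x=83.135379 y=0.007229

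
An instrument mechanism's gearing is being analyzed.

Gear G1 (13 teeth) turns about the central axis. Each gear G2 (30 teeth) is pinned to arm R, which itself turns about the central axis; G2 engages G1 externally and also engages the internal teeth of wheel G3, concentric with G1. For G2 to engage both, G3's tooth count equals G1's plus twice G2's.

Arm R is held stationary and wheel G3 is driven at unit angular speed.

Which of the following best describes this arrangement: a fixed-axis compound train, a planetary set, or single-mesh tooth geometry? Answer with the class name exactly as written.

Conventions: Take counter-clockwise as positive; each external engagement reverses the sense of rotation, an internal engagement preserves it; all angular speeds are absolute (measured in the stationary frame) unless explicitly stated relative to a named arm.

class = planetary set [G3 = 13+2·30 = 73; Willis about the carrier]
classification: planetary set

planetary set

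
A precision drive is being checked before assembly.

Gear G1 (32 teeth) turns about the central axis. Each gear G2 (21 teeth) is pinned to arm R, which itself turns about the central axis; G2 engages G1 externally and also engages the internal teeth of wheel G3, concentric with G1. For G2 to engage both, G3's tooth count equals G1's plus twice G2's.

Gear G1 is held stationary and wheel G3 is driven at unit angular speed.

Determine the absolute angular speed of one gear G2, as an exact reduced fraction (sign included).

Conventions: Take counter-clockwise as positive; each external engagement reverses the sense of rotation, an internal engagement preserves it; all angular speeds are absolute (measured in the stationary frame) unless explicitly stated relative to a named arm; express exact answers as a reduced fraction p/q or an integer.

planetary set (32T centre, 21T on arm, 74T internal) — Willis relation
ring teeth: 32 + 2·21 = 74
32(ω_sun−ω_arm) = −74(ω_ring−ω_arm),  ω_sun = 0, ω_ring = 1
32(0−ω_arm) = −74(1−ω_arm)  ⇒  106·ω_arm = 74  ⇒  ω_arm = 37/53
sun–planet mesh: 32·(0−37/53) = −21·(ω_p−ω_arm)  ⇒  ω_p−ω_arm = 1184/1113
ω_p = 37/53 + 1184/1113 = 37/21
exact speed ratio = 37/21

37/21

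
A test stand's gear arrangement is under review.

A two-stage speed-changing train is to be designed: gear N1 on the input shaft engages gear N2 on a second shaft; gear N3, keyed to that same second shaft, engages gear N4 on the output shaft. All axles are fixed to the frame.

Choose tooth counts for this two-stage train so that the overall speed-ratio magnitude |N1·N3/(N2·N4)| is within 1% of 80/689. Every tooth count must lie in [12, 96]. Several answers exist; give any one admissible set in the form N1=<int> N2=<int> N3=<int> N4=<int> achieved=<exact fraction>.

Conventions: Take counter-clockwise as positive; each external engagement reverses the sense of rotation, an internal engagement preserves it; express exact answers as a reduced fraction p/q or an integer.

topology: fixed-axis compound train — 2 stages, target 80/689
target = 80/689 in lowest terms: an exact hit needs N1·N3 = k·80 and N2·N4 = k·689 for one integer k, every count in [12, 96]; additionally prefer no 1:1 stage (N1 ≠ N2, N3 ≠ N4)
k = 1…2: no 1:1-free in-range split of k·80 and k·689 into factor pairs; take k = 3
k = 3: N1·N3 = 240 = 12·20, N2·N4 = 2067 = 39·53
achieved = 12·20/(39·53) = 80/689; |achieved − target| = 0 ≤ 4/3445 ✓

N1=12 N2=39 N3=20 N4=53 achieved=80/689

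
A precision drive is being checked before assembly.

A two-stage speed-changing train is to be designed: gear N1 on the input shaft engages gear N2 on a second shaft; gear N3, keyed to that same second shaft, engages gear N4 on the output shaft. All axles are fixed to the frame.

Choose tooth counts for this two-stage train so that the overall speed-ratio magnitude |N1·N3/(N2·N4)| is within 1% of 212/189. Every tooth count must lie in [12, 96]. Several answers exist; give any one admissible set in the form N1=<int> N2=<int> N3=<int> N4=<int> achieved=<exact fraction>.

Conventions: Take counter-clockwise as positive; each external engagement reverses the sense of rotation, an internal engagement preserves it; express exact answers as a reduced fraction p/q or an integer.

2-stage fixed-axis compound train for ratio 212/189
target = 212/189 in lowest terms: an exact hit needs N1·N3 = k·212 and N2·N4 = k·189 for one integer k, every count in [12, 96]; additionally prefer no 1:1 stage (N1 ≠ N2, N3 ≠ N4)
k = 1…2: no 1:1-free in-range split of k·212 and k·189 into factor pairs; take k = 3
k = 3: N1·N3 = 636 = 12·53, N2·N4 = 567 = 21·27
achieved = 12·53/(21·27) = 212/189; |achieved − target| = 0 ≤ 53/4725 ✓

N1=12 N2=21 N3=53 N4=27 achieved=212/189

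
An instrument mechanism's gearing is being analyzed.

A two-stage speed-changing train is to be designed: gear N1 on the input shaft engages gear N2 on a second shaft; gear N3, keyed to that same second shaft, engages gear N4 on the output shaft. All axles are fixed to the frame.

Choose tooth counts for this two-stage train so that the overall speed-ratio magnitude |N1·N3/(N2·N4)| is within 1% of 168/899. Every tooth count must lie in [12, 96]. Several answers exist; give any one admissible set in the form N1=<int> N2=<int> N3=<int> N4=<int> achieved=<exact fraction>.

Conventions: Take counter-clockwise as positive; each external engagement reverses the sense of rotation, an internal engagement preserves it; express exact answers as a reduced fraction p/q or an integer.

design class (target 168/899): fixed-axis compound train
target = 168/899 in lowest terms: an exact hit needs N1·N3 = k·168 and N2·N4 = k·899 for one integer k, every count in [12, 96]; additionally prefer no 1:1 stage (N1 ≠ N2, N3 ≠ N4)
k = 1: N1·N3 = 168 = 12·14, N2·N4 = 899 = 29·31
achieved = 12·14/(29·31) = 168/899; |achieved − target| = 0 ≤ 42/22475 ✓

N1=12 N2=29 N3=14 N4=31 achieved=168/899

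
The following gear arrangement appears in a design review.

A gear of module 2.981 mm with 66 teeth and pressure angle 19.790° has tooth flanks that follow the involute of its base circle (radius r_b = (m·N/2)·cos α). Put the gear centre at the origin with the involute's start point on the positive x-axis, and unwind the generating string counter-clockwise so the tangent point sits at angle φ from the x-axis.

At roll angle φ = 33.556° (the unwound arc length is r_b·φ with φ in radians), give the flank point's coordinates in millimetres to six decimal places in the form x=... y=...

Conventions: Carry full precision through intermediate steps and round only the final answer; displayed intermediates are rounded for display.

x=107.102150 y=5.988101

class = single-mesh tooth geometry [base-circle involute, m = 2.981, 66T]
pitch radius r_p = m·N/2 = 2.981·66/2 = 98.373000
base radius r_b = r_p·cos α = 98.373000·cos 19.790° = 92.563078
roll angle φ = 33.556° = 0.58566268 rad
x = r_b·(cos φ + φ·sin φ) = 107.102150
y = r_b·(sin φ − φ·cos φ) = 5.988101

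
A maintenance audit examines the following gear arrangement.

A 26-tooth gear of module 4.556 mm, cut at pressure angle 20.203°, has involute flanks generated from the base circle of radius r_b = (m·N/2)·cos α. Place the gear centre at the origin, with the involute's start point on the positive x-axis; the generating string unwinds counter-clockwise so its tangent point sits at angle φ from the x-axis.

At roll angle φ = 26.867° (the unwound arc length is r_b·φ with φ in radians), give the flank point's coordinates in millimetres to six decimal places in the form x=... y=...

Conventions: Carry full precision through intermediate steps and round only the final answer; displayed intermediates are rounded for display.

topology: single-mesh involute geometry — m = 4.556, N = 26
pitch radius r_p = m·N/2 = 4.556·26/2 = 59.228000
base radius r_b = r_p·cos α = 59.228000·cos 20.203° = 55.583994
roll angle φ = 26.867° = 0.46891761 rad
x = r_b·(cos φ + φ·sin φ) = 61.363155
y = r_b·(sin φ − φ·cos φ) = 1.868695

x=61.363155 y=1.868695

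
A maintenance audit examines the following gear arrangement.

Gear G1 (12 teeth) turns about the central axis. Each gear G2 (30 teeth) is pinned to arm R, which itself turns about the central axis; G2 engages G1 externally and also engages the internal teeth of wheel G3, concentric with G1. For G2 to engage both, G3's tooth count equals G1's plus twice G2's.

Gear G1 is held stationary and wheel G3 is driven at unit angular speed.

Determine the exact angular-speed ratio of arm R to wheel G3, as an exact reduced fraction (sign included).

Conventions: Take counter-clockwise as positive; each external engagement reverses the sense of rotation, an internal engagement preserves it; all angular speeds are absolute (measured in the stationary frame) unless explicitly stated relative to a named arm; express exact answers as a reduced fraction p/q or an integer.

planetary set (12T centre, 30T on arm, 72T internal) — Willis relation
ring teeth: 12 + 2·30 = 72
12(ω_sun−ω_arm) = −72(ω_ring−ω_arm),  ω_sun = 0, ω_ring = 1
12(0−ω_arm) = −72(1−ω_arm)  ⇒  84·ω_arm = 72  ⇒  ω_arm = 6/7
ω_out/ω_in = 6/7

6/7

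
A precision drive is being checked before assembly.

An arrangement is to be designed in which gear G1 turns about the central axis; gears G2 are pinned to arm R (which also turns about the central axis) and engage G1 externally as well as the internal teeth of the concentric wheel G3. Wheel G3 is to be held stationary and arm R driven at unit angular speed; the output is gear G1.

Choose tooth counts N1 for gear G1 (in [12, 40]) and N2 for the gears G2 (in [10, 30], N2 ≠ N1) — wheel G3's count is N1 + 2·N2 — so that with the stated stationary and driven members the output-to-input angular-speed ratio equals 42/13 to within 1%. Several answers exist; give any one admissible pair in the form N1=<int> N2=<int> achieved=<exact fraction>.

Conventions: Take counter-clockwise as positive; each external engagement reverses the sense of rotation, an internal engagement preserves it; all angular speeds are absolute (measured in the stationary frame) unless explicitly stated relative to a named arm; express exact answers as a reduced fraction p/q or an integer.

planetary set to be sized for 42/13 (Willis relation)
Willis with ω_ring = 0: ω_sun/ω_arm = (N1+N3)/N1; set equal to 42/13  ⇒  N3/N1 = 42/13 − 1 = 29/13
N3 = N1 + 2·N2  ⇒  N2/N1 = (N3/N1 − 1)/2 = (29/13 − 1)/2 = 8/13
smallest multiple with N1 ≥ 12 and N2 ≥ 10: k = 2  ⇒  N1 = 2·13 = 26, N2 = 2·8 = 16 (N1 ≤ 40, N2 ≤ 30, N2 ≠ N1 ✓), N3 = 26 + 2·16 = 58
check: (N1+N3)/N1 with N1 = 26, N3 = 58 gives 42/13; |achieved − target| = 0 ≤ 21/650 ✓

N1=26 N2=16 achieved=42/13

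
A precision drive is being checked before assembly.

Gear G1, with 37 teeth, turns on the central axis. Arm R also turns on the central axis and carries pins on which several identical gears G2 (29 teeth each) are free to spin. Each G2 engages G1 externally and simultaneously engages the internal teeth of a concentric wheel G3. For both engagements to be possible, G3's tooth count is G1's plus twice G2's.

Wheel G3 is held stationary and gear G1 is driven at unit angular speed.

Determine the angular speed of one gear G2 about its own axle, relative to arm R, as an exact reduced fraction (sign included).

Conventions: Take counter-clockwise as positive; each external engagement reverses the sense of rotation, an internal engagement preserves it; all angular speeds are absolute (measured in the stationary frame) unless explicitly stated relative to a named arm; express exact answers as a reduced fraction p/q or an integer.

-3515/3828

class = planetary set [G3 = 37+2·29 = 95; Willis about the carrier]
ring teeth: 37 + 2·29 = 95
37(ω_sun−ω_arm) = −95(ω_ring−ω_arm),  ω_ring = 0, ω_sun = 1
37(1−ω_arm) = −95(0−ω_arm)  ⇒  132·ω_arm = 37  ⇒  ω_arm = 37/132
sun–planet mesh: 37·(1−37/132) = −29·(ω_p−ω_arm)  ⇒  ω_p−ω_arm = -3515/3828
exact speed ratio = -3515/3828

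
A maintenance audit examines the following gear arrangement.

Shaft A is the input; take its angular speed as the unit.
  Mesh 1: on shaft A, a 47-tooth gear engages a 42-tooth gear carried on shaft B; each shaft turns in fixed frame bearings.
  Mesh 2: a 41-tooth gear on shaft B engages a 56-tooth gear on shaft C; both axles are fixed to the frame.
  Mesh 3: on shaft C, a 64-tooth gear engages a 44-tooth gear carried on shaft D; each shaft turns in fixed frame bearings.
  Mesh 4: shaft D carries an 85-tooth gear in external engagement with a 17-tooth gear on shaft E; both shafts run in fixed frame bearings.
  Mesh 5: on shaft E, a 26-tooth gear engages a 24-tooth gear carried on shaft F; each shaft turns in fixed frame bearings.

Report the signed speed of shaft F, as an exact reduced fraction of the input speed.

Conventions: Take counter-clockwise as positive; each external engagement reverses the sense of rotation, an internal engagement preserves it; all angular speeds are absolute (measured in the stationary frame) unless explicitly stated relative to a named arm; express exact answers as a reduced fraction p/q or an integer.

-125255/19404

5-mesh fixed-axis compound train (all bearings frame-fixed)
mesh 1 [47T→42T]: |ω|/ω_in = 1×47/42 = 47/42, sense flips to −
mesh 2 [41T→56T]: |ω|/ω_in = (47/42)×41/56 = 1927/2352, sense flips to +
mesh 3 [64T→44T]: |ω|/ω_in = (1927/2352)×64/44 = 1927/1617, sense flips to −
mesh 4 [85T→17T]: |ω|/ω_in = (1927/1617)×85/17 = 9635/1617, sense flips to +
mesh 5 [26T→24T]: |ω|/ω_in = (9635/1617)×26/24 = 125255/19404, sense flips to −
signed output speed (× input speed) = -125255/19404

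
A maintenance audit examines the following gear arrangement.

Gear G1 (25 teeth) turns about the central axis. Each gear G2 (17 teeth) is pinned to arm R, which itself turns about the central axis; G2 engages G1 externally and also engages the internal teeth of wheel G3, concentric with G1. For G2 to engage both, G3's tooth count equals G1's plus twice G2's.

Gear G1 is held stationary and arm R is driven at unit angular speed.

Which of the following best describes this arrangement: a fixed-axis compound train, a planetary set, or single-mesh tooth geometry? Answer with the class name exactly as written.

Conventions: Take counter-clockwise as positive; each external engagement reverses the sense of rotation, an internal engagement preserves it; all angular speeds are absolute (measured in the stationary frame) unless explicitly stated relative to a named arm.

planetary set (25T centre, 17T on arm, 59T internal) — Willis relation
classification: planetary set

planetary set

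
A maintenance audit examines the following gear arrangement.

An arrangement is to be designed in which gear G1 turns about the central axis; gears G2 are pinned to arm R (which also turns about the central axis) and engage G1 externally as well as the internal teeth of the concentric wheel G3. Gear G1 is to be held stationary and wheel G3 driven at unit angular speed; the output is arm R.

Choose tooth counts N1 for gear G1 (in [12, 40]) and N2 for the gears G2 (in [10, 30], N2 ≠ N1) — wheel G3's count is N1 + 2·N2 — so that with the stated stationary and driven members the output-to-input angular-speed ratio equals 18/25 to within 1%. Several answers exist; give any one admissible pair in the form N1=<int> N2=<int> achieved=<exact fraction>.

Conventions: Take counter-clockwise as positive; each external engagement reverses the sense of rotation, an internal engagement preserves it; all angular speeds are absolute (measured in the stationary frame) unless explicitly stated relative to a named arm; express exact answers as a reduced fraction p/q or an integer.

planetary set to be sized for 18/25 (Willis relation)
Willis with ω_sun = 0: ω_arm/ω_ring = N3/(N1+N3); set equal to 18/25  ⇒  N3/N1 = (18/25)/(1 − 18/25) = 18/7
N3 = N1 + 2·N2  ⇒  N2/N1 = (N3/N1 − 1)/2 = (18/7 − 1)/2 = 11/14
smallest multiple with N1 ≥ 12 and N2 ≥ 10: k = 1  ⇒  N1 = 1·14 = 14, N2 = 1·11 = 11 (N1 ≤ 40, N2 ≤ 30, N2 ≠ N1 ✓), N3 = 14 + 2·11 = 36
check: N3/(N1+N3) with N1 = 14, N3 = 36 gives 18/25; |achieved − target| = 0 ≤ 9/1250 ✓

N1=14 N2=11 achieved=18/25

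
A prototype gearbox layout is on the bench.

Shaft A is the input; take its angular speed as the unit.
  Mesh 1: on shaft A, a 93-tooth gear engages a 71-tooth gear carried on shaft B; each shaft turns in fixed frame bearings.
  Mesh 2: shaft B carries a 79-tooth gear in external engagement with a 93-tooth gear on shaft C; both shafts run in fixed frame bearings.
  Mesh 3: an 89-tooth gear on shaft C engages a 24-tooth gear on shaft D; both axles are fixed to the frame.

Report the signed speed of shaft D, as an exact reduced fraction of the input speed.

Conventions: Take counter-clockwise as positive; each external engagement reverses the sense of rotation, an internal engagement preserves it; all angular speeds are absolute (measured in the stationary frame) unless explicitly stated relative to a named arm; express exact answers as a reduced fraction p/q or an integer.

3-mesh fixed-axis compound train (all bearings frame-fixed)
mesh 1 [93T→71T]: |ω|/ω_in = 1×93/71 = 93/71, sense flips to −
mesh 2 [79T→93T]: |ω|/ω_in = (93/71)×79/93 = 79/71, sense flips to +
mesh 3 [89T→24T]: |ω|/ω_in = (79/71)×89/24 = 7031/1704, sense flips to −
signed output speed (× input speed) = -7031/1704

-7031/1704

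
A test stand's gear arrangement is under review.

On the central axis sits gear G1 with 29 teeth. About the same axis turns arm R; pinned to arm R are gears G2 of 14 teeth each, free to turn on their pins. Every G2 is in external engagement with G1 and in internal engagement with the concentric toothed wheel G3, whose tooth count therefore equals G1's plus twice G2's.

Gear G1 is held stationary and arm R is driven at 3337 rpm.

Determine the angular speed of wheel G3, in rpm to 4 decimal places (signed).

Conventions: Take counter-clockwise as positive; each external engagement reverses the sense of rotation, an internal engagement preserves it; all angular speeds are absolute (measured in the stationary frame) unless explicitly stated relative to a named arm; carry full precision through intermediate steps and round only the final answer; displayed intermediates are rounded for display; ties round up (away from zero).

+5034.7719 rpm

recognized (axles ride arm R): planetary set, 29/14/57 teeth
normalise by the input: solve with ω_arm = 1, then scale by 3337 rpm
ring teeth: 29 + 2·14 = 57
29(ω_sun−ω_arm) = −57(ω_ring−ω_arm),  ω_sun = 0, ω_arm = 1
ω_ring = 1 − (29/57)(0−1) = 86/57
scale: ω_ring = 86/57 × 3337 rpm = +5034.7719 rpm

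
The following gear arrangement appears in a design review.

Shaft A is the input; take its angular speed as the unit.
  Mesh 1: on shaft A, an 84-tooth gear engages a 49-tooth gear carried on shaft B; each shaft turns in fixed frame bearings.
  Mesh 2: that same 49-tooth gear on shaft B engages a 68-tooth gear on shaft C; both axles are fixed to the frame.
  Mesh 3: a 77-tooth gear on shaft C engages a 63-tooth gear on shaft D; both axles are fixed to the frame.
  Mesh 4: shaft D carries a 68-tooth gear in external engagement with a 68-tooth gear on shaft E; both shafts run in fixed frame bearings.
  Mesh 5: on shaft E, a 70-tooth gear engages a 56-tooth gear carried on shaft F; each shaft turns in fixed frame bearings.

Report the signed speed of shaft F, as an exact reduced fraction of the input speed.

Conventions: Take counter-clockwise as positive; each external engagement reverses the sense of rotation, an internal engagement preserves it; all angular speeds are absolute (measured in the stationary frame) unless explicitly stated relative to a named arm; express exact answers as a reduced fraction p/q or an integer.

-385/204

5-mesh fixed-axis compound train (all bearings frame-fixed)
mesh 1 [84T→49T]: |ω|/ω_in = 1×84/49 = 12/7, sense flips to −
mesh 2 [49T→68T]: |ω|/ω_in = (12/7)×49/68 = 21/17, sense flips to +
mesh 3 [77T→63T]: |ω|/ω_in = (21/17)×77/63 = 77/51, sense flips to −
mesh 4 [68T→68T]: |ω|/ω_in = (77/51)×68/68 = 77/51, sense flips to +
mesh 5 [70T→56T]: |ω|/ω_in = (77/51)×70/56 = 385/204, sense flips to −
signed output speed (× input speed) = -385/204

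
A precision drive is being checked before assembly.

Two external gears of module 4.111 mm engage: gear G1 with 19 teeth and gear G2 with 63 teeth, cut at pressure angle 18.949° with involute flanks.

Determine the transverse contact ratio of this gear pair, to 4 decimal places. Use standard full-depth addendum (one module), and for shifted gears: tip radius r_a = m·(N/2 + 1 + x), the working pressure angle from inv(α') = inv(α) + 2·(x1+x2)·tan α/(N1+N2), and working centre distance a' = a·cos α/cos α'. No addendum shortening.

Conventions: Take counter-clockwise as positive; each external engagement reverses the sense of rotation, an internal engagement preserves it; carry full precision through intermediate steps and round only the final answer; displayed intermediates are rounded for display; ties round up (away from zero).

topology: single-mesh involute geometry — m = 4.111, 19T/63T pair
base radii: r_b1 = 36.938058, r_b2 = 122.478825
tip radii: r_a1 = 43.165500, r_a2 = 133.607500
no profile shift: α' = α, a' = a
action lengths: √(r_a1²−r_b1²) = 22.334732, √(r_a2²−r_b2²) = 53.384468
base pitch p_b = π·m·cos α = 12.215193
CR = (22.334732 + 53.384468 − 168.551000·sin 18.94900°)/12.215193 = 1.718044
contact ratio ≈ 1.7180

1.7180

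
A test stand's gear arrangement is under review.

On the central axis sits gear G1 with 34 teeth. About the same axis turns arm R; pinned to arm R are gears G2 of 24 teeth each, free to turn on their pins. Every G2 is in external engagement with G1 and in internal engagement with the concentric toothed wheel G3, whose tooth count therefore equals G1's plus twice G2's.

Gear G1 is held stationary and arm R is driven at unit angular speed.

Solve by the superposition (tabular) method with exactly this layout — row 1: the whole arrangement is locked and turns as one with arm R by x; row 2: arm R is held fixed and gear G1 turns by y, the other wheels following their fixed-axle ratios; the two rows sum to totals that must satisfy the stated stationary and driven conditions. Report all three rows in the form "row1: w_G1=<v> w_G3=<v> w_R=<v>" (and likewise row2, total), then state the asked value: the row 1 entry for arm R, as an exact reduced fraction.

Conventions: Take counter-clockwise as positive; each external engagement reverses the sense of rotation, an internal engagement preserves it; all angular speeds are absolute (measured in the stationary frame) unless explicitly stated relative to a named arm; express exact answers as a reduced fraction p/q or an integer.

row1: w_G1=1 w_G3=1 w_R=1
row2: w_G1=-1 w_G3=17/41 w_R=0
total: w_G1=0 w_G3=58/41 w_R=1
asked value: 1

topology: planetary set — G1 34T / G2 24T / G3 82T, arm = carrier (Willis)
superposition row 1 [locked train]: every member turns x
row 2 — arm fixed, fixed-axis ratios: sun y, ring −(34/82)·y, arm 0
boundary: total ω_sun = x + y = 0 and total ω_arm = x = 1  ⇒  y = -1, x = 1
row 2 ring = −(34/82)·(-1) = 17/41
totals (row 1 + row 2): sun 1 + (-1) = 0, ring 1 + 17/41 = 58/41, arm 1 + 0 = 1
asked cell (row1, arm) = 1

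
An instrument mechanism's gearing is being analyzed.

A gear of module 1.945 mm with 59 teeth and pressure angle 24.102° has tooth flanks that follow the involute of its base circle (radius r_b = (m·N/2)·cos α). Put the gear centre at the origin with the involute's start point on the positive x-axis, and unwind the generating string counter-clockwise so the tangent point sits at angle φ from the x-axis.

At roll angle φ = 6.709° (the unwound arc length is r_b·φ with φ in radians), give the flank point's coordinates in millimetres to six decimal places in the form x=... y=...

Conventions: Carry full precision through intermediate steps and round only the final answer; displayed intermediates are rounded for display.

recognized (one wheel, involute flank): single-mesh tooth geometry, m = 1.945, N = 59
pitch radius r_p = m·N/2 = 1.945·59/2 = 57.377500
base radius r_b = r_p·cos α = 57.377500·cos 24.102° = 52.375325
roll angle φ = 6.709° = 0.11709414 rad
x = r_b·(cos φ + φ·sin φ) = 52.733155
y = r_b·(sin φ − φ·cos φ) = 0.027991

x=52.733155 y=0.027991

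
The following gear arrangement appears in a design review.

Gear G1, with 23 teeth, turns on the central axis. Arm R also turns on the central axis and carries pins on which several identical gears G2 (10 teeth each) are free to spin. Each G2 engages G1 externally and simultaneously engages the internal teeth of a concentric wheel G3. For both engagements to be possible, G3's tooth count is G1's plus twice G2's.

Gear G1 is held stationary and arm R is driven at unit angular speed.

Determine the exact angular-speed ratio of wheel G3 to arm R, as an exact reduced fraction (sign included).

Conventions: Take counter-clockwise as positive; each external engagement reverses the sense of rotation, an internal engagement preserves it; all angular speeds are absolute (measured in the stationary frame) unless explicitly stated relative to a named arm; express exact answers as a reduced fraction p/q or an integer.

66/43

planetary set (23T centre, 10T on arm, 43T internal) — Willis relation
ring teeth: 23 + 2·10 = 43
23(ω_sun−ω_arm) = −43(ω_ring−ω_arm),  ω_sun = 0, ω_arm = 1
ω_ring = 1 − (23/43)(0−1) = 66/43
ω_out/ω_in = 66/43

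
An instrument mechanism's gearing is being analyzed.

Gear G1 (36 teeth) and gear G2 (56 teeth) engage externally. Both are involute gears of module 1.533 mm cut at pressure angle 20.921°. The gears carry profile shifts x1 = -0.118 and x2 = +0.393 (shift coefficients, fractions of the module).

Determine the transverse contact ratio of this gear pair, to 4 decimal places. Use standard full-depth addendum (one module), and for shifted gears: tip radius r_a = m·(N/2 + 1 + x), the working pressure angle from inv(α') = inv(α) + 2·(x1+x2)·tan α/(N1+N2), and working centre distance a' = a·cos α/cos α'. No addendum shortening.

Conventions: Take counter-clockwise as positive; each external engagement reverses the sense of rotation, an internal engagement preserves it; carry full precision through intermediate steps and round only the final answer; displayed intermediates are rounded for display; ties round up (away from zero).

recognized (one external pair, fixed centres): single-mesh tooth geometry, m = 1.533, N1 = 36, N2 = 56
base radii: r_b1 = 25.774829, r_b2 = 40.094178
tip radii: r_a1 = 28.946106, r_a2 = 45.059469
inv(α') = inv(20.921°) + 2·(-0.118+0.393)·tan α/(36+56) = 0.01942794  ⇒  α' = 21.77786°
a' = a·cos α / cos α' = 70.5180·cos 20.921°/cos 21.77786° = 70.931437
action lengths: √(r_a1²−r_b1²) = 13.173278, √(r_a2²−r_b2²) = 20.562409
base pitch p_b = π·m·cos α = 4.498556
CR = (13.173278 + 20.562409 − 70.931437·sin 21.77786°)/4.498556 = 1.649303
contact ratio ≈ 1.6493

1.6493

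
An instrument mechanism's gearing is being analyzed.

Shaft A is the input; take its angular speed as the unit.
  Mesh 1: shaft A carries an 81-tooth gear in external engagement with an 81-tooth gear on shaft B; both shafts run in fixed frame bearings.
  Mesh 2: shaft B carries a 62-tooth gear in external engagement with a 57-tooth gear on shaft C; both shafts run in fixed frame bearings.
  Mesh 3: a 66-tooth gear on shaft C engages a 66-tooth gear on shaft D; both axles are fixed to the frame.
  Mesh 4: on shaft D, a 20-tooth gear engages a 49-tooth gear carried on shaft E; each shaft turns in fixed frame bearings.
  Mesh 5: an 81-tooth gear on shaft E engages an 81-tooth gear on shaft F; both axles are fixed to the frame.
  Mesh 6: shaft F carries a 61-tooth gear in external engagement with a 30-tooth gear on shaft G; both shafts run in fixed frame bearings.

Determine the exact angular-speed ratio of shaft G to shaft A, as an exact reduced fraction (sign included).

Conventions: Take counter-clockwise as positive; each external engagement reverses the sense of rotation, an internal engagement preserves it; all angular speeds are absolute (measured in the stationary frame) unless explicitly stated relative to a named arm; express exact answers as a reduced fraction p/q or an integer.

class = fixed-axis compound train [6 meshes; 6 ratios multiply, 6 sense flips]
mesh 1 [81T→81T]: running ratio 1, sense −
mesh 2 [62T→57T]: running ratio 62/57, sense +
mesh 3 [66T→66T]: running ratio 62/57, sense −
mesh 4 [20T→49T]: running ratio 1240/2793, sense +
mesh 5 [81T→81T]: running ratio 1240/2793, sense −
mesh 6 [61T→30T]: running ratio 7564/8379, sense +
ω_out/ω_in = 7564/8379

7564/8379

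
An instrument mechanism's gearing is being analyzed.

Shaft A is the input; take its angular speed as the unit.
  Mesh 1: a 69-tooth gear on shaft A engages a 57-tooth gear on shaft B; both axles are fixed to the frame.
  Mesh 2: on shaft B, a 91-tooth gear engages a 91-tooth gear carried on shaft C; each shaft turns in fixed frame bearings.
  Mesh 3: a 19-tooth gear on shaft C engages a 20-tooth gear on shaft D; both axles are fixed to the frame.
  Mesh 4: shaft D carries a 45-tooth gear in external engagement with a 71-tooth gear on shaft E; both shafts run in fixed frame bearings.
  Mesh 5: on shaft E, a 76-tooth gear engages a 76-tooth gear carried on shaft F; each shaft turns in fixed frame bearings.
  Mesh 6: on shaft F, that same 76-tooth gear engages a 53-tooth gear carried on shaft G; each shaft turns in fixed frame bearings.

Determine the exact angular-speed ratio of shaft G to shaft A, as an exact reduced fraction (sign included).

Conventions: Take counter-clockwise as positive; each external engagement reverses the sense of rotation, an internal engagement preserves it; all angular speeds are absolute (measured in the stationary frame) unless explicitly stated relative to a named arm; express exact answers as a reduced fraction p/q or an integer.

3933/3763

class = fixed-axis compound train [6 meshes; 6 ratios multiply, 6 sense flips]
mesh 1 [69T→57T]: running ratio 23/19, sense −
mesh 2 [91T→91T]: running ratio 23/19, sense +
mesh 3 [19T→20T]: running ratio 23/20, sense −
mesh 4 [45T→71T]: running ratio 207/284, sense +
mesh 5 [76T→76T]: running ratio 207/284, sense −
mesh 6 [76T→53T]: running ratio 3933/3763, sense +
ω_out/ω_in = 3933/3763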